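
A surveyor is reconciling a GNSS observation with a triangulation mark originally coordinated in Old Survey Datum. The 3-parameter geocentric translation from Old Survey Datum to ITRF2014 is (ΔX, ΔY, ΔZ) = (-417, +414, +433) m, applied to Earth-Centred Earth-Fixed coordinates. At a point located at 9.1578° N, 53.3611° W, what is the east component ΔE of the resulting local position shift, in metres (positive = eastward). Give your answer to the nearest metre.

ΔE = -88 m

The local east axis at (φ, λ) is (−sin λ, cos λ, 0), so ΔE = −sin(-53.3611°)·(-417) + cos(-53.3611°)·414 = -87.54 m.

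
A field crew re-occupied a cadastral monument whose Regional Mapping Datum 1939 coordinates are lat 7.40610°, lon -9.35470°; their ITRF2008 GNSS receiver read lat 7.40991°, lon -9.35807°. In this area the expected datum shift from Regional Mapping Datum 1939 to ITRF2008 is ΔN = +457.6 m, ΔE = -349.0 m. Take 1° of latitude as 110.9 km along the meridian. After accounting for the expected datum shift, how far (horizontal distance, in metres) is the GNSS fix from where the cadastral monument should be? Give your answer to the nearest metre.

Observed coordinate differences: Δφ = +0.00381°, Δλ = -0.00337°.
Converting to metres (1° lat = 110900 m, cos φ = 0.991657): observed ΔN = 422.5 m, observed ΔE = -370.6 m.
Subtracting the expected shift leaves a residual of 422.5 − (457.6) = -35.1 m north and -370.6 − (-349.0) = -21.6 m east.
Residual distance = √((-35.1)² + (-21.6)²) = 41.2 m.

41 m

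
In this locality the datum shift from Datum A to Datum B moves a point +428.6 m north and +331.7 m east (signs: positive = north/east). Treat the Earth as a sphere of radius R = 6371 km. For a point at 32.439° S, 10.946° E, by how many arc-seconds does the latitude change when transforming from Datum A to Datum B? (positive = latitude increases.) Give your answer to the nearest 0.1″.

Δφ = 13.9″

On a sphere of radius R, 1 rad of latitude = R, so Δφ = ΔN / R = 428.6 / 6371000 = 6.7274e-05 rad = 13.876″.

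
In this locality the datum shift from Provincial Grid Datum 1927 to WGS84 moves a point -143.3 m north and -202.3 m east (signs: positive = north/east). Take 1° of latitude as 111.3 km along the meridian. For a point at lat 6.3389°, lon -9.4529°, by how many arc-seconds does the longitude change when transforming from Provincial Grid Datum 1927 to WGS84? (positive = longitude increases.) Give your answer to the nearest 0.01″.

Δλ = -6.58″

At latitude 6.3389°, cos φ = 0.993886.
1° of longitude at this latitude = 111.3 × cos φ = 110.62 km, so Δλ = -202.3 / 110619.5 = -0.0018288° = -6.584″.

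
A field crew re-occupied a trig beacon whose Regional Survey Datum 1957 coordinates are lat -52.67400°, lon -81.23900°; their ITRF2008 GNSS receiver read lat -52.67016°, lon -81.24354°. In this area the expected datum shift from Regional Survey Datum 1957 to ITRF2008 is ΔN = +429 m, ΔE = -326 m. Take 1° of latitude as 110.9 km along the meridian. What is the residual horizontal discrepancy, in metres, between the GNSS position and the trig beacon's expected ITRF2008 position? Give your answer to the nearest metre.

21 m

Observed coordinate differences: Δφ = +0.00384°, Δλ = -0.00454°.
Converting to metres (1° lat = 110900 m, cos φ = 0.606349): observed ΔN = 425.9 m, observed ΔE = -305.3 m.
Subtracting the expected shift leaves a residual of 425.9 − (429) = -3.1 m north and -305.3 − (-326) = 20.7 m east.
Residual distance = √((-3.1)² + 20.7²) = 20.9 m.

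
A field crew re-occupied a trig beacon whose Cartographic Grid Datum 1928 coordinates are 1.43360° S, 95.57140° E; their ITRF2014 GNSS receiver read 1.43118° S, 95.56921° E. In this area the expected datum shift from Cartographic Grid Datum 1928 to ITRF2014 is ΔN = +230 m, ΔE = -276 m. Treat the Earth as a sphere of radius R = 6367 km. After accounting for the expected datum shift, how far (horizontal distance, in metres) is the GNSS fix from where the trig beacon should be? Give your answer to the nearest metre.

51 m

Observed coordinate differences: Δφ = +0.00242°, Δλ = -0.00219°.
Converting to metres (1° lat = 111125 m, cos φ = 0.999687): observed ΔN = 268.9 m, observed ΔE = -243.3 m.
Subtracting the expected shift leaves a residual of 268.9 − (230) = 38.9 m north and -243.3 − (-276) = 32.7 m east.
Residual distance = √(38.9² + 32.7²) = 50.8 m.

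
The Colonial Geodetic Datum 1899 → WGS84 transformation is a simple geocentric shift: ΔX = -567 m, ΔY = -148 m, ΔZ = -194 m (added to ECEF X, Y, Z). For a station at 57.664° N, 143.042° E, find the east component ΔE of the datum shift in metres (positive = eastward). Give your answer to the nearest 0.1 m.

The local east axis at (φ, λ) is (−sin λ, cos λ, 0), so ΔE = −sin(143.042°)·(-567) + cos(143.042°)·(-148) = 459.16 m.

ΔE = 459.2 m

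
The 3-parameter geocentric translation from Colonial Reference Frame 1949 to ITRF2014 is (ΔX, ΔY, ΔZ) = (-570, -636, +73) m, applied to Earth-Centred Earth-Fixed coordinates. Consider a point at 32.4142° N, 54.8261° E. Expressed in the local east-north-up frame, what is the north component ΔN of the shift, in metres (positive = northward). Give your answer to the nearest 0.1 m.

ΔN = 516.3 m

At φ = 32.4142°, λ = 54.8261°: sin φ = 0.536036, cos φ = 0.844195, sin λ = 0.817407, cos λ = 0.576060.
ΔN = −sin φ cos λ·ΔX − sin φ sin λ·ΔY + cos φ·ΔZ = −(0.536036)(0.576060)(-570) − (0.536036)(0.817407)(-636) + (0.844195)(73) = 516.31 m.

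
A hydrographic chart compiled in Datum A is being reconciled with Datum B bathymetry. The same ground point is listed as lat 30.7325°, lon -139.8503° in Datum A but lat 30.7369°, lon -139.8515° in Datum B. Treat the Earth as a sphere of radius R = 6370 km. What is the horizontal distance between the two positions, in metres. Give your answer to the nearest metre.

502 m

Δφ = 30.7369° − 30.7325° = +0.0044°; Δλ = -139.8515° − -139.8503° = -0.0012°.
1° along a meridian = πR/180 = 111177 m.
ΔN = Δφ × 111177 = 489.2 m; ΔE = Δλ × 111177 × cos(30.7325°) = -0.0012 × 111177 × 0.859563 = -114.7 m.
Distance = √(ΔE² + ΔN²) = √((-114.7)² + 489.2²) = 502.4 m.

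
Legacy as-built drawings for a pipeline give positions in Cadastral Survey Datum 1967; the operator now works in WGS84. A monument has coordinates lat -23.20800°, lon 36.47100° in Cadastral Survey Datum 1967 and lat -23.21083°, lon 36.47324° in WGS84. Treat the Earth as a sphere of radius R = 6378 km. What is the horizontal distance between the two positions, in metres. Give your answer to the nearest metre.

390 m

Δφ = -23.21083° − -23.20800° = -0.00283°; Δλ = 36.47324° − 36.47100° = +0.00224°.
1° along a meridian = πR/180 = 111317 m.
ΔN = Δφ × 111317 = -315.0 m; ΔE = Δλ × 111317 × cos(-23.20800°) = +0.00224 × 111317 × 0.919080 = 229.2 m.
Distance = √(ΔE² + ΔN²) = √(229.2² + (-315.0)²) = 389.6 m.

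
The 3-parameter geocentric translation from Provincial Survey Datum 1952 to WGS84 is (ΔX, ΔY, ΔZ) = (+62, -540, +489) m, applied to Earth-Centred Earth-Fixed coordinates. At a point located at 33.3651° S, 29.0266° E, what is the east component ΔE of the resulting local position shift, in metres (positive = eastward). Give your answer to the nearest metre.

ΔE = -502 m

At φ = -33.3651°, λ = 29.0266°: sin φ = -0.549972, cos φ = 0.835183, sin λ = 0.485216, cos λ = 0.874395.
ΔE = −sin λ·ΔX + cos λ·ΔY = −(0.485216)·(62) + (0.874395)·(-540) = -502.26 m.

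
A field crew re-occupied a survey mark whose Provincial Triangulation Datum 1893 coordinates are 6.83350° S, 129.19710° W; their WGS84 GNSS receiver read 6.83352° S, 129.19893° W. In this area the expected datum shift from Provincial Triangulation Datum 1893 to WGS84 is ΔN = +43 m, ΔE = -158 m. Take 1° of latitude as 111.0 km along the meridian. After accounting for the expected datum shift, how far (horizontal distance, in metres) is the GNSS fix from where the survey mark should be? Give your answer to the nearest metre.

63 m

Observed coordinate differences: Δφ = -0.00002°, Δλ = -0.00183°.
Converting to metres (1° lat = 111000 m, cos φ = 0.992896): observed ΔN = -2.2 m, observed ΔE = -201.7 m.
Subtracting the expected shift leaves a residual of -2.2 − (43) = -45.2 m north and -201.7 − (-158) = -43.7 m east.
Residual distance = √((-45.2)² + (-43.7)²) = 62.9 m.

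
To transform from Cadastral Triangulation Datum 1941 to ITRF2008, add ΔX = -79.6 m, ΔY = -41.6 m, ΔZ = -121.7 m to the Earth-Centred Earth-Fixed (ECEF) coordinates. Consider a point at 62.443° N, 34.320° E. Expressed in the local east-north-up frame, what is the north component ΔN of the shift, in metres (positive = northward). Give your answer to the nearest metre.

The local north axis is (−sin φ cos λ, −sin φ sin λ, cos φ), giving ΔN = 58.283 + 20.794 − 56.302 = 22.78 m.

ΔN = 23 m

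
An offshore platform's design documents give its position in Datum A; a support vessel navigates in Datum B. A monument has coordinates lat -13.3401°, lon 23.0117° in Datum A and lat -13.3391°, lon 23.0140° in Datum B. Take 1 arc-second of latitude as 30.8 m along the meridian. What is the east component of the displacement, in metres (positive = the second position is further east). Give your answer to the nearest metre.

ΔE = 248 m

Δφ = -13.3391° − -13.3401° = +0.0010°; Δλ = 23.0140° − 23.0117° = +0.0023°.
1° of latitude = 3600 × 30.80 = 110880 m.
ΔN = Δφ × 110880 = 110.9 m; ΔE = Δλ × 110880 × cos(-13.3401°) = +0.0023 × 110880 × 0.973018 = 248.1 m.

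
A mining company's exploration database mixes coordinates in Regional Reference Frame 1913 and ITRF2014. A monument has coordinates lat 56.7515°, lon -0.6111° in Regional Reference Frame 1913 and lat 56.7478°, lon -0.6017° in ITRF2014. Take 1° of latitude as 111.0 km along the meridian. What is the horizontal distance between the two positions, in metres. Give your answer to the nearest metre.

Δφ = 56.7478° − 56.7515° = -0.0037°; Δλ = -0.6017° − -0.6111° = +0.0094°.
ΔN = Δφ × 111000 = -410.7 m; ΔE = Δλ × 111000 × cos(56.7515°) = +0.0094 × 111000 × 0.548271 = 572.1 m.
Distance = √(ΔE² + ΔN²) = √(572.1² + (-410.7)²) = 704.2 m.

704 m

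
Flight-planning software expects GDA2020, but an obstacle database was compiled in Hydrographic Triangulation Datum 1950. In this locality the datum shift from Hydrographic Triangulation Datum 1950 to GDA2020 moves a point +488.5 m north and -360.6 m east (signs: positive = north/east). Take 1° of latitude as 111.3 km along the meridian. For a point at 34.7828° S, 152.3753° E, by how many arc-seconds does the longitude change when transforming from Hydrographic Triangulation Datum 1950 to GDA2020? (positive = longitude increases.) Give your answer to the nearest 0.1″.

At latitude -34.7828°, cos φ = 0.821320.
1° of longitude at this latitude = 111.3 × cos φ = 91.41 km, so Δλ = -360.6 / 91413.0 = -0.0039447° = -14.201″.

Δλ = -14.2″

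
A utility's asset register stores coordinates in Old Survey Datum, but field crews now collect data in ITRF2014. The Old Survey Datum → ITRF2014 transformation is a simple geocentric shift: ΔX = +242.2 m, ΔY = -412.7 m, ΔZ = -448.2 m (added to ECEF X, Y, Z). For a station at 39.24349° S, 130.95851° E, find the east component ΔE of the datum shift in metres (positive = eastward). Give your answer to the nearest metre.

The local east axis at (φ, λ) is (−sin λ, cos λ, 0), so ΔE = −sin(130.95851°)·242.2 + cos(130.95851°)·(-412.7) = 87.62 m.

ΔE = 88 m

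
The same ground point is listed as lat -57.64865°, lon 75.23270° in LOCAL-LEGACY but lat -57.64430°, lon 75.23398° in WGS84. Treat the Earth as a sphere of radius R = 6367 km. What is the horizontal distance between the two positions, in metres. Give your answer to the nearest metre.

Δφ = -57.64430° − -57.64865° = +0.00435°; Δλ = 75.23398° − 75.23270° = +0.00128°.
1° along a meridian = πR/180 = 111125 m.
ΔN = Δφ × 111125 = 483.4 m; ΔE = Δλ × 111125 × cos(-57.64865°) = +0.00128 × 111125 × 0.535110 = 76.1 m.
Distance = √(ΔE² + ΔN²) = √(76.1² + 483.4²) = 489.3 m.

489 m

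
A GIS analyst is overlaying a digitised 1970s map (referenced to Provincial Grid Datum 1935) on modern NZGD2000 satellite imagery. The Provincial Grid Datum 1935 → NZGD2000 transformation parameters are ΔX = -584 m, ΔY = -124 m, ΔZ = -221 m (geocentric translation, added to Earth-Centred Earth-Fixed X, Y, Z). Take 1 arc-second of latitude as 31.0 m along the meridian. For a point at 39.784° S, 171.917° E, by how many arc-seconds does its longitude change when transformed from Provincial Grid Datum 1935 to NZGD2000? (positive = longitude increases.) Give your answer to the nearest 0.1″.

Δλ = 8.6″

sin φ = -0.639895, cos φ = 0.768462, sin λ = 0.140607, cos λ = -0.990065.
East component: ΔE = −sin λ·ΔX + cos λ·ΔY = −(0.140607)(-584) + (-0.990065)(-124) = 204.88 m.
1° of latitude spans 3600 × 31.00 = 111600 m; at latitude φ, 1° of longitude spans that × cos φ = 85760.4 m, so Δλ = 204.88 / 85760.4 × 3600 = 8.600″.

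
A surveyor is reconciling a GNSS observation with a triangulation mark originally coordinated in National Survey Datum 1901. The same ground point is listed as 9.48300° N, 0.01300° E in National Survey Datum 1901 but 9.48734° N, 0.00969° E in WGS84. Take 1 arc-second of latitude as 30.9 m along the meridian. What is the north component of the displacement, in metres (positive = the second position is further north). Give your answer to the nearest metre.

Δφ = 9.48734° − 9.48300° = +0.00434°; Δλ = 0.00969° − 0.01300° = -0.00331°.
1° of latitude = 3600 × 30.90 = 111240 m.
ΔN = Δφ × 111240 = 482.8 m; ΔE = Δλ × 111240 × cos(9.48300°) = -0.00331 × 111240 × 0.986335 = -363.2 m.

ΔN = 483 m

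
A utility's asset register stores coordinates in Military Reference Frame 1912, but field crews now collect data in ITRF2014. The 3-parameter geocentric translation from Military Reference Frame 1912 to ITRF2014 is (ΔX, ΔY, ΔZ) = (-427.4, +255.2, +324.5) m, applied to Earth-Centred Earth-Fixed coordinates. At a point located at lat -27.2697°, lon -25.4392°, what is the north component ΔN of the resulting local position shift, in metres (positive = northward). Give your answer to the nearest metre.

ΔN = 61 m

At φ = -27.2697°, λ = -25.4392°: sin φ = -0.458180, cos φ = 0.888860, sin λ = -0.429553, cos λ = 0.903042.
ΔN = −sin φ cos λ·ΔX − sin φ sin λ·ΔY + cos φ·ΔZ = −(-0.458180)(0.903042)(-427.4) − (-0.458180)(-0.429553)(255.2) + (0.888860)(324.5) = 61.37 m.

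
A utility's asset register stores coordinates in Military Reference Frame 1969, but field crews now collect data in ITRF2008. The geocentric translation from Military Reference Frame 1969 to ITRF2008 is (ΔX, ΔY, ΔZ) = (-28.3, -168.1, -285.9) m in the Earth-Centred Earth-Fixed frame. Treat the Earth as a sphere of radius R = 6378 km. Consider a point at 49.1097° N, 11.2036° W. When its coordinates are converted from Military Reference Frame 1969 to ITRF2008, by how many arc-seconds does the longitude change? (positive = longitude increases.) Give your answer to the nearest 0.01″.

Δλ = -8.42″

sin φ = 0.755964, cos φ = 0.654613, sin λ = -0.194296, cos λ = 0.980943.
East component: ΔE = −sin λ·ΔX + cos λ·ΔY = −(-0.194296)(-28.3) + (0.980943)(-168.1) = -170.40 m.
1° of latitude spans πR/180 = 111317 m; at latitude φ, 1° of longitude spans that × cos φ = 72869.6 m, so Δλ = -170.40 / 72869.6 × 3600 = -8.418″.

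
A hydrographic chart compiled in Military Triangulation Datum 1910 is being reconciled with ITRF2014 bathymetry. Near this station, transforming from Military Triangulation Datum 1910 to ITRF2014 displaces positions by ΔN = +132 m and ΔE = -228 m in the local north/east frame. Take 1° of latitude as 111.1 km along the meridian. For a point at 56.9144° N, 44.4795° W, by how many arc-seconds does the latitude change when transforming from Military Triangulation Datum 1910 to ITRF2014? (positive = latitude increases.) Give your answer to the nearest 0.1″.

1° of latitude = 111.1 km, so Δφ = 132.0 / 111100 = 0.0011881° = 4.277″.

Δφ = 4.3″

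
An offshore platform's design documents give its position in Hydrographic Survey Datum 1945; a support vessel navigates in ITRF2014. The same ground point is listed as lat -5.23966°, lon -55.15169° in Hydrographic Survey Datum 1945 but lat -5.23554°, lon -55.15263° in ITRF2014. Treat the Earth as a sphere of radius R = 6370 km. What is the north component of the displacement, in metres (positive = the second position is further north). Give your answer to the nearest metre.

Δφ = -5.23554° − -5.23966° = +0.00412°; Δλ = -55.15263° − -55.15169° = -0.00094°.
1° along a meridian = πR/180 = 111177 m.
ΔN = Δφ × 111177 = 458.1 m; ΔE = Δλ × 111177 × cos(-5.23966°) = -0.00094 × 111177 × 0.995821 = -104.1 m.

ΔN = 458 m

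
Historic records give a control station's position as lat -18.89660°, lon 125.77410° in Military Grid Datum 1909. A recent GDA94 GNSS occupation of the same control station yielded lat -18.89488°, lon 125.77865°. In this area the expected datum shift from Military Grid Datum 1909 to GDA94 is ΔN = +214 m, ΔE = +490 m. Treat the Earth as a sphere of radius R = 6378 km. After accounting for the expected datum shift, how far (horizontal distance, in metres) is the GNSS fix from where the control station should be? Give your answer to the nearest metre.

25 m

Observed coordinate differences: Δφ = +0.00172°, Δλ = +0.00455°.
Converting to metres (1° lat = 111317 m, cos φ = 0.946105): observed ΔN = 191.5 m, observed ΔE = 479.2 m.
Subtracting the expected shift leaves a residual of 191.5 − (214) = -22.5 m north and 479.2 − (490) = -10.8 m east.
Residual distance = √((-22.5)² + (-10.8)²) = 25.0 m.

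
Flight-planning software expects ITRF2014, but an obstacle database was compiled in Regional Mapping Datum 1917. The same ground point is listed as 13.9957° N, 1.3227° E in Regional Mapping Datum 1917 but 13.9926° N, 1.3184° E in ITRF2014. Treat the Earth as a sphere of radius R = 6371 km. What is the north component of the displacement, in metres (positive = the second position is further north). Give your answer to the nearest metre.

ΔN = -345 m

Δφ = 13.9926° − 13.9957° = -0.0031°; Δλ = 1.3184° − 1.3227° = -0.0043°.
1° along a meridian = πR/180 = 111195 m.
ΔN = Δφ × 111195 = -344.7 m; ΔE = Δλ × 111195 × cos(13.9957°) = -0.0043 × 111195 × 0.970314 = -463.9 m.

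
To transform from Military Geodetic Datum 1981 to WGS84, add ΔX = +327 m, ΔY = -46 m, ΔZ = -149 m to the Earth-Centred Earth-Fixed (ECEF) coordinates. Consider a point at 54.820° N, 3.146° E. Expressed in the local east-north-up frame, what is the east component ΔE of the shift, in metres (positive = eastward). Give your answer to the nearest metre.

The local east axis at (φ, λ) is (−sin λ, cos λ, 0), so ΔE = −sin(3.146°)·327 + cos(3.146°)·(-46) = -63.88 m.

ΔE = -64 m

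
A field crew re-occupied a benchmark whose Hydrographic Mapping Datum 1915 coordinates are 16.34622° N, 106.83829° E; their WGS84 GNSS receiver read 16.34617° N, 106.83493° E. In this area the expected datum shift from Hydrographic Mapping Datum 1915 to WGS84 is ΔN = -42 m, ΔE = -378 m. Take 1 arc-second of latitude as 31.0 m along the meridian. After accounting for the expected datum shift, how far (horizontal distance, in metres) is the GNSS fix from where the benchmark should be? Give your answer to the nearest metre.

Observed coordinate differences: Δφ = -0.00005°, Δλ = -0.00336°.
Converting to metres (1° lat = 111600 m, cos φ = 0.959579): observed ΔN = -5.6 m, observed ΔE = -359.8 m.
Subtracting the expected shift leaves a residual of -5.6 − (-42) = 36.4 m north and -359.8 − (-378) = 18.2 m east.
Residual distance = √(36.4² + 18.2²) = 40.7 m.

41 m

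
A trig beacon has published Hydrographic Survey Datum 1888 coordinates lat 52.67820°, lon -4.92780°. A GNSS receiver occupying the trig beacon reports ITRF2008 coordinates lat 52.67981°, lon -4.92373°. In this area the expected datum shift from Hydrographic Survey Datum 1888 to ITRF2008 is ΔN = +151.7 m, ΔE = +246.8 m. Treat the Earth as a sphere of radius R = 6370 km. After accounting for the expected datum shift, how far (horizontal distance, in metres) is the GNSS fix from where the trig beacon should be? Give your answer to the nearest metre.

Observed coordinate differences: Δφ = +0.00161°, Δλ = +0.00407°.
Converting to metres (1° lat = 111177 m, cos φ = 0.606291): observed ΔN = 179.0 m, observed ΔE = 274.3 m.
Subtracting the expected shift leaves a residual of 179.0 − (151.7) = 27.3 m north and 274.3 − (246.8) = 27.5 m east.
Residual distance = √(27.3² + 27.5²) = 38.8 m.

39 m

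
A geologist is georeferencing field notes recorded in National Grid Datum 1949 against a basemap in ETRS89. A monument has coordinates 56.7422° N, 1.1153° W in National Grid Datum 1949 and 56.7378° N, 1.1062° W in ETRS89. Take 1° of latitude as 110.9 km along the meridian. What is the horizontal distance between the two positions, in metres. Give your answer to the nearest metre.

Δφ = 56.7378° − 56.7422° = -0.0044°; Δλ = -1.1062° − -1.1153° = +0.0091°.
ΔN = Δφ × 110900 = -488.0 m; ΔE = Δλ × 110900 × cos(56.7422°) = +0.0091 × 110900 × 0.548407 = 553.4 m.
Distance = √(ΔE² + ΔN²) = √(553.4² + (-488.0)²) = 737.8 m.

738 m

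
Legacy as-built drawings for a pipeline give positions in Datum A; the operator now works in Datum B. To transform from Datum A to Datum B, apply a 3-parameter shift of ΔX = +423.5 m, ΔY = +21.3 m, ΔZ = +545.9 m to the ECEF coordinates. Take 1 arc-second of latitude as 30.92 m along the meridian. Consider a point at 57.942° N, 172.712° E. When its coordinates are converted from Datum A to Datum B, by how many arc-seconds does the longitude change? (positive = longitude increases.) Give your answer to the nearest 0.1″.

Δλ = -4.6″

sin φ = 0.847511, cos φ = 0.530777, sin λ = 0.126857, cos λ = -0.991921.
East component: ΔE = −sin λ·ΔX + cos λ·ΔY = −(0.126857)(423.5) + (-0.991921)(21.3) = -74.85 m.
1° of latitude spans 3600 × 30.92 = 111312 m; at latitude φ, 1° of longitude spans that × cos φ = 59081.9 m, so Δλ = -74.85 / 59081.9 × 3600 = -4.561″.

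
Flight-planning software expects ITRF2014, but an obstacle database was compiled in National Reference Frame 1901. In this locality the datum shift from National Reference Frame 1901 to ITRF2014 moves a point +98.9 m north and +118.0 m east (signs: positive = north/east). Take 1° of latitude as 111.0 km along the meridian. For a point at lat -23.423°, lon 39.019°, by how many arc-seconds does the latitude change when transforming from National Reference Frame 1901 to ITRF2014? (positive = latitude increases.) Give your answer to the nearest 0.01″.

Δφ = 3.21″

1° of latitude = 111.0 km, so Δφ = 98.9 / 111000 = 0.0008910° = 3.208″.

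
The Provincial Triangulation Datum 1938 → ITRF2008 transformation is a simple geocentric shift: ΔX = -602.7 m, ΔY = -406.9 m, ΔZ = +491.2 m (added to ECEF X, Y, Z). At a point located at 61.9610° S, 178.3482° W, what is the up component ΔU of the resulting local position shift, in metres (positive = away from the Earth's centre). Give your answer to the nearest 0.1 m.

ΔU = -144.8 m

The local up (radial) axis is (cos φ cos λ, cos φ sin λ, sin φ), giving ΔU = 283.195 + 5.513 − 433.547 = -144.84 m.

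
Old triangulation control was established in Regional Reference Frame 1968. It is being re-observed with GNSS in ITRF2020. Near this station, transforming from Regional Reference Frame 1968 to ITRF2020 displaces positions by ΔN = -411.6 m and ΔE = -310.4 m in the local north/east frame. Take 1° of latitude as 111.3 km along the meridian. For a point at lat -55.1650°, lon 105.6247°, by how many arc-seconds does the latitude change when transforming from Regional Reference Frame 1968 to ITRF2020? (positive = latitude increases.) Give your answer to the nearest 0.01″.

Δφ = -13.31″

1° of latitude = 111.3 km, so Δφ = -411.6 / 111300 = -0.0036981° = -13.313″.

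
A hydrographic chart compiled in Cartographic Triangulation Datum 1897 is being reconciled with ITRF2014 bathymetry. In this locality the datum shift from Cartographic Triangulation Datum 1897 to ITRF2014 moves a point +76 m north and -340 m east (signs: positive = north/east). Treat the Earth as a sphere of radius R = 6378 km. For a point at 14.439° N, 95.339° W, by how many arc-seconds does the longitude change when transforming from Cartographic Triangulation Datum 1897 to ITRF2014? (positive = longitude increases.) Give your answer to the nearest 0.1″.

At latitude 14.439°, cos φ = 0.968414.
One radian of longitude at latitude φ spans R cos φ, so Δλ = ΔE / (R cos φ) = -340.0 / (6378000 × 0.968414) = -5.5047e-05 rad = -11.354″.

Δλ = -11.4″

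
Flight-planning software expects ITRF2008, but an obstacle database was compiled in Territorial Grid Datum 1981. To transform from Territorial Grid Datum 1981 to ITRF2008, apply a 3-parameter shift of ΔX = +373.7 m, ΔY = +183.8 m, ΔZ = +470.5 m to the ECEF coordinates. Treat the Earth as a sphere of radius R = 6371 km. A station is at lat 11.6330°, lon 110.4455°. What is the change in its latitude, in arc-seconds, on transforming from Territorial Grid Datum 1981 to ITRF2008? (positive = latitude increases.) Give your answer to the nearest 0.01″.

sin φ = 0.201642, cos φ = 0.979459, sin λ = 0.937005, cos λ = -0.349316.
North component: ΔN = −sin φ cos λ·ΔX − sin φ sin λ·ΔY + cos φ·ΔZ = −(0.201642)(-0.349316)(373.7) − (0.201642)(0.937005)(183.8) + (0.979459)(470.5) = 452.43 m.
1° of latitude spans πR/180 = 111195 m, so Δφ = 452.43 / 111195 × 3600 = 14.648″.

Δφ = 14.65″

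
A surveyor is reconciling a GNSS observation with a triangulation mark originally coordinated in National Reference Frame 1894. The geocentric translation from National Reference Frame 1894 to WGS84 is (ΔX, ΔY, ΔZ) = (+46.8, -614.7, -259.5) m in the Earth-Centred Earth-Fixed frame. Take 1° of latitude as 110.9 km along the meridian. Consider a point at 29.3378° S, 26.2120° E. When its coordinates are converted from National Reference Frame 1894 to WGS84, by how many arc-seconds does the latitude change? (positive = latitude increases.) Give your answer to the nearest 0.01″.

sin φ = -0.489958, cos φ = 0.871746, sin λ = 0.441694, cos λ = 0.897166.
North component: ΔN = −sin φ cos λ·ΔX − sin φ sin λ·ΔY + cos φ·ΔZ = −(-0.489958)(0.897166)(46.8) − (-0.489958)(0.441694)(-614.7) + (0.871746)(-259.5) = -338.67 m.
1° of latitude spans 110900 m, so Δφ = -338.67 / 110900 × 3600 = -10.994″.

Δφ = -10.99″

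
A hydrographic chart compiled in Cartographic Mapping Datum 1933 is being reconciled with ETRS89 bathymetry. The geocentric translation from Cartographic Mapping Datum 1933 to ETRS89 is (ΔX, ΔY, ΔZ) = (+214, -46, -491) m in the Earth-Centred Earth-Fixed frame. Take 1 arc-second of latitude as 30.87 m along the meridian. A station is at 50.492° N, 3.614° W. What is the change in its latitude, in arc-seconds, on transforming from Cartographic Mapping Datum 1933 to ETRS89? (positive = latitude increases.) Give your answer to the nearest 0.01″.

Δφ = -15.53″

sin φ = 0.771536, cos φ = 0.636186, sin λ = -0.063034, cos λ = 0.998011.
North component: ΔN = −sin φ cos λ·ΔX − sin φ sin λ·ΔY + cos φ·ΔZ = −(0.771536)(0.998011)(214) − (0.771536)(-0.063034)(-46) + (0.636186)(-491) = -479.38 m.
1° of latitude spans 3600 × 30.87 = 111132 m, so Δφ = -479.38 / 111132 × 3600 = -15.529″.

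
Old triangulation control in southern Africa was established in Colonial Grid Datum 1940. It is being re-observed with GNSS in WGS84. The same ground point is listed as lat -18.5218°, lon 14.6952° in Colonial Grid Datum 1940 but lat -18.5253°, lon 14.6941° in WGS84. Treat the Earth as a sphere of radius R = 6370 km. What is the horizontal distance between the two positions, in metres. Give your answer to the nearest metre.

Δφ = -18.5253° − -18.5218° = -0.0035°; Δλ = 14.6941° − 14.6952° = -0.0011°.
1° along a meridian = πR/180 = 111177 m.
ΔN = Δφ × 111177 = -389.1 m; ΔE = Δλ × 111177 × cos(-18.5218°) = -0.0011 × 111177 × 0.948203 = -116.0 m.
Distance = √(ΔE² + ΔN²) = √((-116.0)² + (-389.1)²) = 406.0 m.

406 m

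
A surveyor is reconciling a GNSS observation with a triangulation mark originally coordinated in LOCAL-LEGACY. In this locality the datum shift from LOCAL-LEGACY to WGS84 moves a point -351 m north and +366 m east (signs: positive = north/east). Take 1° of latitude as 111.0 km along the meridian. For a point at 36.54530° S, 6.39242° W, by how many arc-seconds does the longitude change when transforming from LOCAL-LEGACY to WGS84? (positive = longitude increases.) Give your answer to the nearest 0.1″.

At latitude -36.54530°, cos φ = 0.803386.
1° of longitude at this latitude = 111.0 × cos φ = 89.18 km, so Δλ = 366.0 / 89175.9 = 0.0041042° = 14.775″.

Δλ = 14.8″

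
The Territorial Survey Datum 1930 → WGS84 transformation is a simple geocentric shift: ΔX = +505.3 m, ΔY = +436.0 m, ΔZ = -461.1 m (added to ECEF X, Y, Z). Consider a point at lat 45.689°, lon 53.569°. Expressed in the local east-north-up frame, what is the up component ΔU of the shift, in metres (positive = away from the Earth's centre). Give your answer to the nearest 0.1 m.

ΔU = 124.7 m

At φ = 45.689°, λ = 53.569°: sin φ = 0.715559, cos φ = 0.698553, sin λ = 0.804573, cos λ = 0.593854.
ΔU = cos φ cos λ·ΔX + cos φ sin λ·ΔY + sin φ·ΔZ = (0.698553)(0.593854)(505.3) + (0.698553)(0.804573)(436.0) + (0.715559)(-461.1) = 124.72 m.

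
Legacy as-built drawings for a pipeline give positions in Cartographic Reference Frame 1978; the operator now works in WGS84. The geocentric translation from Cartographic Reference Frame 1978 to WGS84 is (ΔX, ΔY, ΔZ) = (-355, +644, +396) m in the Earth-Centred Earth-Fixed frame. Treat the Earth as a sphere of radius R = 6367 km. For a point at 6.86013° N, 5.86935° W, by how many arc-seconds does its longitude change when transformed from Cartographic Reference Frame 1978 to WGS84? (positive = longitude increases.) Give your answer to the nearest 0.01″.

Δλ = 19.72″

sin φ = 0.119446, cos φ = 0.992841, sin λ = -0.102260, cos λ = 0.994758.
East component: ΔE = −sin λ·ΔX + cos λ·ΔY = −(-0.102260)(-355) + (0.994758)(644) = 604.32 m.
1° of latitude spans πR/180 = 111125 m; at latitude φ, 1° of longitude spans that × cos φ = 110329.5 m, so Δλ = 604.32 / 110329.5 × 3600 = 19.719″.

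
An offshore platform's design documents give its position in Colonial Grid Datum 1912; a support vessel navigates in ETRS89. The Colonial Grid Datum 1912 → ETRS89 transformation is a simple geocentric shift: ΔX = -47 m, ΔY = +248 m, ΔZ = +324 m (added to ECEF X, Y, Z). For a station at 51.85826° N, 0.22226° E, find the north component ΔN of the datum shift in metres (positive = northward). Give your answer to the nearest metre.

ΔN = 236 m

At φ = 51.85826°, λ = 0.22226°: sin φ = 0.786485, cos φ = 0.617609, sin λ = 0.003879, cos λ = 0.999992.
ΔN = −sin φ cos λ·ΔX − sin φ sin λ·ΔY + cos φ·ΔZ = −(0.786485)(0.999992)(-47) − (0.786485)(0.003879)(248) + (0.617609)(324) = 236.31 m.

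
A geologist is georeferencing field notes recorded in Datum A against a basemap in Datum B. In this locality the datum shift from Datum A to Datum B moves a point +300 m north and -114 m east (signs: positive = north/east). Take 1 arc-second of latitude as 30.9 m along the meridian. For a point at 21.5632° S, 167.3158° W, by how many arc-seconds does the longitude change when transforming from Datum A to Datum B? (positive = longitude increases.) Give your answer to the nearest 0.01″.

Δλ = -3.97″

At latitude -21.5632°, cos φ = 0.930013.
1″ of longitude at this latitude = 30.90 × cos φ = 28.7374 m, so Δλ = -114.0 / 28.7374 = -3.967″.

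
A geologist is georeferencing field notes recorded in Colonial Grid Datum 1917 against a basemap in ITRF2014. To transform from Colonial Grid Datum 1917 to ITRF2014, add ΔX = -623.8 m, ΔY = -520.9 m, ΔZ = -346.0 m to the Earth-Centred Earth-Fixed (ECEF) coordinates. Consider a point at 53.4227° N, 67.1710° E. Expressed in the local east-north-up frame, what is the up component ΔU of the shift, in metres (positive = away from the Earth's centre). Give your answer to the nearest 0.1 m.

At φ = 53.4227°, λ = 67.1710°: sin φ = 0.803054, cos φ = 0.595907, sin λ = 0.921667, cos λ = 0.387982.
ΔU = cos φ cos λ·ΔX + cos φ sin λ·ΔY + sin φ·ΔZ = (0.595907)(0.387982)(-623.8) + (0.595907)(0.921667)(-520.9) + (0.803054)(-346.0) = -708.17 m.

ΔU = -708.2 m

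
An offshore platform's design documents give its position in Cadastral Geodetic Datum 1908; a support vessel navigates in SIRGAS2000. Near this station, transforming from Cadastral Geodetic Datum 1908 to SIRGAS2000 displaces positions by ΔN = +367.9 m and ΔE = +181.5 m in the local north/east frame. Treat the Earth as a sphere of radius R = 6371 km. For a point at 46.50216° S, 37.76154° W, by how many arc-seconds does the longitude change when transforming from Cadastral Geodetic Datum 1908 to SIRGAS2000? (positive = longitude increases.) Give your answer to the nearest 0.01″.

Δλ = 8.54″

At latitude -46.50216°, cos φ = 0.688327.
One radian of longitude at latitude φ spans R cos φ, so Δλ = ΔE / (R cos φ) = 181.5 / (6371000 × 0.688327) = 4.1388e-05 rad = 8.537″.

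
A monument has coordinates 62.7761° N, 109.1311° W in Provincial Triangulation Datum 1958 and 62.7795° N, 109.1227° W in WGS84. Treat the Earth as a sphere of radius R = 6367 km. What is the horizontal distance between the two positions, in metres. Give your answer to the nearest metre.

Δφ = 62.7795° − 62.7761° = +0.0034°; Δλ = -109.1227° − -109.1311° = +0.0084°.
1° along a meridian = πR/180 = 111125 m.
ΔN = Δφ × 111125 = 377.8 m; ΔE = Δλ × 111125 × cos(62.7761°) = +0.0084 × 111125 × 0.457469 = 427.0 m.
Distance = √(ΔE² + ΔN²) = √(427.0² + 377.8²) = 570.2 m.

570 m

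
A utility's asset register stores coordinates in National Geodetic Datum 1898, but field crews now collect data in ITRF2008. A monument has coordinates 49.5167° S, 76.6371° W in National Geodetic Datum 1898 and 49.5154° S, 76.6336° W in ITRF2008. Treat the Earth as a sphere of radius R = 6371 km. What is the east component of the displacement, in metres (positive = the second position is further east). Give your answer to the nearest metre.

Δφ = -49.5154° − -49.5167° = +0.0013°; Δλ = -76.6336° − -76.6371° = +0.0035°.
1° along a meridian = πR/180 = 111195 m.
ΔN = Δφ × 111195 = 144.6 m; ΔE = Δλ × 111195 × cos(-49.5167°) = +0.0035 × 111195 × 0.649226 = 252.7 m.

ΔE = 253 m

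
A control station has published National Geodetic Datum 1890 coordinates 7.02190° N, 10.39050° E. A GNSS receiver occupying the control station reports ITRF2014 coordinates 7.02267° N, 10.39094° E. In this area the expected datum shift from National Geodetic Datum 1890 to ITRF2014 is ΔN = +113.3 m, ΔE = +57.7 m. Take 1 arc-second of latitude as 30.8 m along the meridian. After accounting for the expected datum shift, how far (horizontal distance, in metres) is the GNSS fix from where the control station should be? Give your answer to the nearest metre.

29 m

Observed coordinate differences: Δφ = +0.00077°, Δλ = +0.00044°.
Converting to metres (1° lat = 110880 m, cos φ = 0.992499): observed ΔN = 85.4 m, observed ΔE = 48.4 m.
Subtracting the expected shift leaves a residual of 85.4 − (113.3) = -27.9 m north and 48.4 − (57.7) = -9.3 m east.
Residual distance = √((-27.9)² + (-9.3)²) = 29.4 m.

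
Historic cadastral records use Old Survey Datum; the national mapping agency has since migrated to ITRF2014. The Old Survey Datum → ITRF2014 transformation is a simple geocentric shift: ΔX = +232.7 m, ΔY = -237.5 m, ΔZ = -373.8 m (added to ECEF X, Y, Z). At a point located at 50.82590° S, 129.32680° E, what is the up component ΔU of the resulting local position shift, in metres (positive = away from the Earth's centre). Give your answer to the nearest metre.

The local up (radial) axis is (cos φ cos λ, cos φ sin λ, sin φ), giving ΔU = -93.155 − 116.050 + 289.781 = 80.58 m.

ΔU = 81 m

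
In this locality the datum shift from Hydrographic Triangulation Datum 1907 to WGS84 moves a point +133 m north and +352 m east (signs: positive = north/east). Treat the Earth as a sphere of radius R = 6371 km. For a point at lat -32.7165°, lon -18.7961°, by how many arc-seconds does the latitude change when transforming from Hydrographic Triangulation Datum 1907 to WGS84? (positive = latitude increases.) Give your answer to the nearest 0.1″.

Δφ = 4.3″

On a sphere of radius R, 1 rad of latitude = R, so Δφ = ΔN / R = 133.0 / 6371000 = 2.0876e-05 rad = 4.306″.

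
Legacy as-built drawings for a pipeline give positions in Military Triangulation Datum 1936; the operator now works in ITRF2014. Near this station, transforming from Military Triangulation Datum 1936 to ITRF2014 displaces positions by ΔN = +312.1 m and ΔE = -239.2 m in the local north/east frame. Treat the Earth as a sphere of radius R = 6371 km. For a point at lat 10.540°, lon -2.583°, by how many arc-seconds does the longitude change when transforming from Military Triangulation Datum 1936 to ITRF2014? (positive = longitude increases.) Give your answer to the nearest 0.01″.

At latitude 10.540°, cos φ = 0.983127.
One radian of longitude at latitude φ spans R cos φ, so Δλ = ΔE / (R cos φ) = -239.2 / (6371000 × 0.983127) = -3.8189e-05 rad = -7.877″.

Δλ = -7.88″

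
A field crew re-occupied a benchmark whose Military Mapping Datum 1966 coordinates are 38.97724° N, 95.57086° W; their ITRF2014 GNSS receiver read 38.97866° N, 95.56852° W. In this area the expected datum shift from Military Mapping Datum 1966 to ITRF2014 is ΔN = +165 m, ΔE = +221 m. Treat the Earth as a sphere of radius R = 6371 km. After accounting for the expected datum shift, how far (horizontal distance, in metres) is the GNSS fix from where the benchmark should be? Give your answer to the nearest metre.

20 m

Observed coordinate differences: Δφ = +0.00142°, Δλ = +0.00234°.
Converting to metres (1° lat = 111195 m, cos φ = 0.777396): observed ΔN = 157.9 m, observed ΔE = 202.3 m.
Subtracting the expected shift leaves a residual of 157.9 − (165) = -7.1 m north and 202.3 − (221) = -18.7 m east.
Residual distance = √((-7.1)² + (-18.7)²) = 20.0 m.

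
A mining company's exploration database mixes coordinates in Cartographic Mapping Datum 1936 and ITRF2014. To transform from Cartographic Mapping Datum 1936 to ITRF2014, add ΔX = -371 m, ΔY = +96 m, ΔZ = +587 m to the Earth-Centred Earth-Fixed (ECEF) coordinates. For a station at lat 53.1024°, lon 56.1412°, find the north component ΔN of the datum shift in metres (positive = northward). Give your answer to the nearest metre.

The local north axis is (−sin φ cos λ, −sin φ sin λ, cos φ), giving ΔN = 165.302 − 63.753 + 352.427 = 453.98 m.

ΔN = 454 m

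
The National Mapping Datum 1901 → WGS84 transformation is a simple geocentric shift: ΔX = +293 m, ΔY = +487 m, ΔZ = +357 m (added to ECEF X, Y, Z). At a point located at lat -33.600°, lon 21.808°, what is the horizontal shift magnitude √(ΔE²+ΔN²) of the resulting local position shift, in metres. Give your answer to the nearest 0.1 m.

646.7 m

At φ = -33.600°, λ = 21.808°: sin φ = -0.553392, cos φ = 0.832921, sin λ = 0.371497, cos λ = 0.928434.
ΔE = −sin λ·ΔX + cos λ·ΔY = −(0.371497)·(293) + (0.928434)·(487) = 343.30 m.
ΔN = −sin φ cos λ·ΔX − sin φ sin λ·ΔY + cos φ·ΔZ = −(-0.553392)(0.928434)(293) − (-0.553392)(0.371497)(487) + (0.832921)(357) = 548.01 m.
Horizontal magnitude = √(ΔE² + ΔN²) = √(343.30² + 548.01²) = 646.66 m.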